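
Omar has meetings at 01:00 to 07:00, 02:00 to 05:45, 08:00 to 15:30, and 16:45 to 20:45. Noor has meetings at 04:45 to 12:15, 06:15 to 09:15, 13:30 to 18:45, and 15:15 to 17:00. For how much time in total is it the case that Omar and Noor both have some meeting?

10 h 30 min

Merge the first list: 01:00-07:00, 08:00-15:30, 16:45-20:45.
Merge the second list: 04:45-12:15, 13:30-18:45.
A ∩ B = 04:45-07:00, 08:00-12:15, 13:30-15:30, 16:45-18:45.
Total: 2 h 15 min + 4 h 15 min + 2 h + 2 h = 10 h 30 min.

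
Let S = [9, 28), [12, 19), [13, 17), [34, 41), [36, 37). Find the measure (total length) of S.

Merged: [9, 28), [34, 41).
Lengths: 19 + 7 = 26.

26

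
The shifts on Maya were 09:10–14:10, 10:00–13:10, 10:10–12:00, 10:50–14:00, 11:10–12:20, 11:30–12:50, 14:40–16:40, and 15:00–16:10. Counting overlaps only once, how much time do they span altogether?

7 h

Merged: 09:10–14:10, 14:40–16:40.
Lengths: 5 h + 2 h = 7 h.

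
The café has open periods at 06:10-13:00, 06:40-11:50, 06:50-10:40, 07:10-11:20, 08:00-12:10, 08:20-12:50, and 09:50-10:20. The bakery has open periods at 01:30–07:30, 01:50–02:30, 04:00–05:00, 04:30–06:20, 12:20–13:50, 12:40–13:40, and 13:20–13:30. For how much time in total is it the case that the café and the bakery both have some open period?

2 h

First set merges to 06:10–13:00.
Second set merges to 01:30–07:30, 12:20–13:50.
A ∩ B = 06:10–07:30, 12:20–13:00.
Total: 1 h 20 min + 40 min = 2 h.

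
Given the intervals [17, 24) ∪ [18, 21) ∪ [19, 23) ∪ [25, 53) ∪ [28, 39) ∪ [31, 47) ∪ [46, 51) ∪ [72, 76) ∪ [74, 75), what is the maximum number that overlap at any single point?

3

Sweep endpoints in order; track running count of active intervals.
Peak of 3 reached at 19.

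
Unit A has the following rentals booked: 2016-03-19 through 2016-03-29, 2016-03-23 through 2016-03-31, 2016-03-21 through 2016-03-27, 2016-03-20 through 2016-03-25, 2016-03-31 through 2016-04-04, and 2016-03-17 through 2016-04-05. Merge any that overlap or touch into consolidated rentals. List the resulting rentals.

2016-03-17 through 2016-04-05

Sort by start: 2016-03-17 through 2016-04-05, 2016-03-19 through 2016-03-29, 2016-03-20 through 2016-03-25, 2016-03-21 through 2016-03-27, 2016-03-23 through 2016-03-31, 2016-03-31 through 2016-04-04.
2016-03-19 through 2016-03-29 overlaps/touches 2016-03-17 through 2016-04-05 → extend to 2016-03-17 through 2016-04-05.
2016-03-20 through 2016-03-25 overlaps/touches 2016-03-17 through 2016-04-05 → extend to 2016-03-17 through 2016-04-05.
2016-03-21 through 2016-03-27 overlaps/touches 2016-03-17 through 2016-04-05 → extend to 2016-03-17 through 2016-04-05.
2016-03-23 through 2016-03-31 overlaps/touches 2016-03-17 through 2016-04-05 → extend to 2016-03-17 through 2016-04-05.
2016-03-31 through 2016-04-04 overlaps/touches 2016-03-17 through 2016-04-05 → extend to 2016-03-17 through 2016-04-05.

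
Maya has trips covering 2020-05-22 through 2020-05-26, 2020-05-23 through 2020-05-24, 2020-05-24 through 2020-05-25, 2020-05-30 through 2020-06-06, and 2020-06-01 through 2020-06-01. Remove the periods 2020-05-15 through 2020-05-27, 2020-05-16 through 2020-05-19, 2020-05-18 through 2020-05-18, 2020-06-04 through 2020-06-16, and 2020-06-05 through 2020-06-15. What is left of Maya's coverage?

A, merged: 2020-05-22 through 2020-05-26, 2020-05-30 through 2020-06-06.
B, merged: 2020-05-15 through 2020-05-27, 2020-06-04 through 2020-06-16.
2020-05-22 through 2020-05-26 lies entirely inside B → drops out.
2020-05-30 through 2020-06-06 with B removed leaves 2020-05-30 through 2020-06-03.

2020-05-30 through 2020-06-03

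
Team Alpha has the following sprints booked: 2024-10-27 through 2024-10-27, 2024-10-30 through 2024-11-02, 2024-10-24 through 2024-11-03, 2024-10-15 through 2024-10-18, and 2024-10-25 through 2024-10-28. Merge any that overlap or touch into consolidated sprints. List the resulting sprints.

Sort by start: 2024-10-15 through 2024-10-18, 2024-10-24 through 2024-11-03, 2024-10-25 through 2024-10-28, 2024-10-27 through 2024-10-27, 2024-10-30 through 2024-11-02.
2024-10-24 through 2024-11-03 is disjoint → start new block.
2024-10-25 through 2024-10-28 overlaps/touches 2024-10-24 through 2024-11-03 → extend to 2024-10-24 through 2024-11-03.
2024-10-27 through 2024-10-27 overlaps/touches 2024-10-24 through 2024-11-03 → extend to 2024-10-24 through 2024-11-03.
2024-10-30 through 2024-11-02 overlaps/touches 2024-10-24 through 2024-11-03 → extend to 2024-10-24 through 2024-11-03.

2024-10-15 through 2024-10-18, 2024-10-24 through 2024-11-03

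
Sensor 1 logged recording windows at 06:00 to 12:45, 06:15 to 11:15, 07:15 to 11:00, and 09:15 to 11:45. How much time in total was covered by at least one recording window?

6 h 45 min

Merged: 06:00–12:45.
Length: 6 h 45 min.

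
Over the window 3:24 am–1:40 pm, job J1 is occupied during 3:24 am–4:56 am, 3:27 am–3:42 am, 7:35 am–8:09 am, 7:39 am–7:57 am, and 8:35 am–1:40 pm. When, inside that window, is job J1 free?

The merged coverage is 3:24 am–4:56 am, 7:35 am–8:09 am, 8:35 am–1:40 pm.
Complement within 3:24 am–1:40 pm: 4:56 am–7:35 am, 8:09 am–8:35 am.

4:56 am–7:35 am, 8:09 am–8:35 am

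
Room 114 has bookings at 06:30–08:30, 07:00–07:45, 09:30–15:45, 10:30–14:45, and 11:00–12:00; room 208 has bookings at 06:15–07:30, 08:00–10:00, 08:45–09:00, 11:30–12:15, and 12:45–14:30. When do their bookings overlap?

06:30-07:30, 08:00-08:30, 09:30-10:00, 11:30-12:15, 12:45-14:30

Merge the first list: 06:30-08:30, 09:30-15:45.
Merge the second list: 06:15-07:30, 08:00-10:00, 11:30-12:15, 12:45-14:30.
06:30-08:30 overlaps B on 06:30-07:30, 08:00-08:30.
09:30-15:45 overlaps B on 09:30-10:00, 11:30-12:15, 12:45-14:30.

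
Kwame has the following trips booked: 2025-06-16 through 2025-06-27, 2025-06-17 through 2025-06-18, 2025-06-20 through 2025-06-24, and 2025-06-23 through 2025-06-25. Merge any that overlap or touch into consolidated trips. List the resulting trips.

2025-06-17 through 2025-06-18 overlaps/touches 2025-06-16 through 2025-06-27 → extend to 2025-06-16 through 2025-06-27.
2025-06-20 through 2025-06-24 overlaps/touches 2025-06-16 through 2025-06-27 → extend to 2025-06-16 through 2025-06-27.
2025-06-23 through 2025-06-25 overlaps/touches 2025-06-16 through 2025-06-27 → extend to 2025-06-16 through 2025-06-27.

2025-06-16 through 2025-06-27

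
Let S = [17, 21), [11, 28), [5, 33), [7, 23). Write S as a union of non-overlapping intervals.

[5, 33)

Sort by start: [5, 33), [7, 23), [11, 28), [17, 21).
[7, 23) overlaps/touches [5, 33) → extend to [5, 33).
[11, 28) overlaps/touches [5, 33) → extend to [5, 33).
[17, 21) overlaps/touches [5, 33) → extend to [5, 33).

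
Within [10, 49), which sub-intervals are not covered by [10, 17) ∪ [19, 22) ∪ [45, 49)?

The merged coverage is [10, 17), [19, 22), [45, 49).
Uncovered inside [10, 49): [17, 19), [22, 45).

[17, 19) ∪ [22, 45)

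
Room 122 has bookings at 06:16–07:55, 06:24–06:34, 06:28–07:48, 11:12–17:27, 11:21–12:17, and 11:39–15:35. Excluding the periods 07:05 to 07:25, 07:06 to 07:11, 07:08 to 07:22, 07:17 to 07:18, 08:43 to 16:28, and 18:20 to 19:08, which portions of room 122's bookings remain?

A, merged: 06:16-07:55, 11:12-17:27.
B, merged: 07:05-07:25, 08:43-16:28, 18:20-19:08.
06:16-07:55 with B removed leaves 06:16-07:05, 07:25-07:55.
11:12-17:27 with B removed leaves 16:28-17:27.

06:16-07:05, 07:25-07:55, 16:28-17:27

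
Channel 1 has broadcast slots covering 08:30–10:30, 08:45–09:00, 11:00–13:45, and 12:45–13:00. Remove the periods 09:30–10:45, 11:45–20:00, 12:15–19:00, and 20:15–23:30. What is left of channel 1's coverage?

08:30–09:30, 11:00–11:45

A, merged: 08:30–10:30, 11:00–13:45.
B, merged: 09:30–10:45, 11:45–20:00, 20:15–23:30.
08:30–10:30 with B removed leaves 08:30–09:30.
11:00–13:45 with B removed leaves 11:00–11:45.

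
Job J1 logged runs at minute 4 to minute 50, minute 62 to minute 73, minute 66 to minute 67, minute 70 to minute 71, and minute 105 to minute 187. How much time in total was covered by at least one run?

Merged: minute 4 to minute 50, minute 62 to minute 73, minute 105 to minute 187.
Lengths: 46 minutes + 11 minutes + 82 minutes = 139 minutes.

139 minutes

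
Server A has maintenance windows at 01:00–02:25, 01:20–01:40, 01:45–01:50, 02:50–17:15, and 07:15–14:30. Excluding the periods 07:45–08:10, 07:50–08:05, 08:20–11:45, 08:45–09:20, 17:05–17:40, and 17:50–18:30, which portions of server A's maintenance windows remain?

Merge the first list: 01:00–02:25, 02:50–17:15.
Merge the second list: 07:45–08:10, 08:20–11:45, 17:05–17:40, 17:50–18:30.
01:00–02:25: nothing removed.
02:50–17:15 \ B = 02:50–07:45, 08:10–08:20, 11:45–17:05.

01:00–02:25, 02:50–07:45, 08:10–08:20, 11:45–17:05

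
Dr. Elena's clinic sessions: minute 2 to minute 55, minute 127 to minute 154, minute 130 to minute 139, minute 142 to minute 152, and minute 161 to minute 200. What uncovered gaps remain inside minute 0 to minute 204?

The merged coverage is minute 2 to minute 55, minute 127 to minute 154, minute 161 to minute 200.
Uncovered inside minute 0 to minute 204: minute 0 to minute 2, minute 55 to minute 127, minute 154 to minute 161, minute 200 to minute 204.

minute 0 to minute 2, minute 55 to minute 127, minute 154 to minute 161, minute 200 to minute 204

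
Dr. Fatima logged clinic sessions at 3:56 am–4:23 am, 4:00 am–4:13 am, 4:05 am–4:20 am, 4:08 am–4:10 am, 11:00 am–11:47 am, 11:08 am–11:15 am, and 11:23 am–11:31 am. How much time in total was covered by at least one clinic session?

Merged: 3:56 am–4:23 am, 11:00 am–11:47 am.
Lengths: 27 min + 47 min = 1 h 14 min.

1 h 14 min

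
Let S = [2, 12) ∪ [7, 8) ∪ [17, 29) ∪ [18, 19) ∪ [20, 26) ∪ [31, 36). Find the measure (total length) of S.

Merged: [2, 12), [17, 29), [31, 36).
Lengths: 10 + 12 + 5 = 27.

27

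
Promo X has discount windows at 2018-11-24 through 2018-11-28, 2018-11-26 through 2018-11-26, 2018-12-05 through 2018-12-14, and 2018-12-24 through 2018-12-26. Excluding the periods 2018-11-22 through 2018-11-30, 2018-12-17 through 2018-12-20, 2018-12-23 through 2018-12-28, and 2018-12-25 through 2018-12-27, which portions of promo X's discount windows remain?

Merge the first list: 2018-11-24 through 2018-11-28, 2018-12-05 through 2018-12-14, 2018-12-24 through 2018-12-26.
Merge the second list: 2018-11-22 through 2018-11-30, 2018-12-17 through 2018-12-20, 2018-12-23 through 2018-12-28.
2018-11-24 through 2018-11-28: fully covered by B → removed.
2018-12-05 through 2018-12-14: no B overlap → unchanged.
2018-12-24 through 2018-12-26: fully covered by B → removed.

2018-12-05 through 2018-12-14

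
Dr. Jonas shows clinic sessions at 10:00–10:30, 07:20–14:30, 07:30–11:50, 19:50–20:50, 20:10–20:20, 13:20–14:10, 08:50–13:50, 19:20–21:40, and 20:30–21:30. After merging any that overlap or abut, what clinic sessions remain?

Sort by start: 07:20–14:30, 07:30–11:50, 08:50–13:50, 10:00–10:30, 13:20–14:10, 19:20–21:40, 19:50–20:50, 20:10–20:20, 20:30–21:30.
07:30–11:50 overlaps/touches 07:20–14:30 → extend to 07:20–14:30.
08:50–13:50 overlaps/touches 07:20–14:30 → extend to 07:20–14:30.
10:00–10:30 overlaps/touches 07:20–14:30 → extend to 07:20–14:30.
13:20–14:10 overlaps/touches 07:20–14:30 → extend to 07:20–14:30.
19:20–21:40 is disjoint → start new block.
19:50–20:50 overlaps/touches 19:20–21:40 → extend to 19:20–21:40.
20:10–20:20 overlaps/touches 19:20–21:40 → extend to 19:20–21:40.
20:30–21:30 overlaps/touches 19:20–21:40 → extend to 19:20–21:40.

07:20–14:30, 19:20–21:40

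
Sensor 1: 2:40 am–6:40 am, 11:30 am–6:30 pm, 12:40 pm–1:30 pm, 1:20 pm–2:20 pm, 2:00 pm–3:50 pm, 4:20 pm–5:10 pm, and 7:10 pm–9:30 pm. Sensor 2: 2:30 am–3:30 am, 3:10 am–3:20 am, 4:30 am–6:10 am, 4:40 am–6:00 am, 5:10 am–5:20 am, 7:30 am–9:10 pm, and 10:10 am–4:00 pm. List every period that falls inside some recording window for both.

Merge the first list: 2:40 am-6:40 am, 11:30 am-6:30 pm, 7:10 pm-9:30 pm.
Merge the second list: 2:30 am-3:30 am, 4:30 am-6:10 am, 7:30 am-9:10 pm.
2:40 am-6:40 am overlaps B on 2:40 am-3:30 am, 4:30 am-6:10 am.
11:30 am-6:30 pm overlaps B on 11:30 am-6:30 pm.
7:10 pm-9:30 pm overlaps B on 7:10 pm-9:10 pm.

2:40 am-3:30 am, 4:30 am-6:10 am, 11:30 am-6:30 pm, 7:10 pm-9:10 pm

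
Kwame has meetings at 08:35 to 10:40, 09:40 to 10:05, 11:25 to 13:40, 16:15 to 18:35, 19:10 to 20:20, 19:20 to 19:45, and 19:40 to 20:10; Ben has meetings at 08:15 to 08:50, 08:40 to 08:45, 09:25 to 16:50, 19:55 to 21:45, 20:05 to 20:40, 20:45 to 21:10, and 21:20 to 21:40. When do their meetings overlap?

First set merges to 08:35-10:40, 11:25-13:40, 16:15-18:35, 19:10-20:20.
Second set merges to 08:15-08:50, 09:25-16:50, 19:55-21:45.
08:35-10:40 overlaps B on 08:35-08:50, 09:25-10:40.
11:25-13:40 overlaps B on 11:25-13:40.
16:15-18:35 overlaps B on 16:15-16:50.
19:10-20:20 overlaps B on 19:55-20:20.

08:35-08:50, 09:25-10:40, 11:25-13:40, 16:15-16:50, 19:55-20:20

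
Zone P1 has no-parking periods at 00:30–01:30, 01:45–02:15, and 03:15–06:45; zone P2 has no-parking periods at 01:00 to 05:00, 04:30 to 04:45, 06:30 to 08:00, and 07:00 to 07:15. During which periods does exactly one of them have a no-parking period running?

00:30–01:00, 01:30–01:45, 02:15–03:15, 05:00–06:30, 06:45–08:00

Second set merges to 01:00–05:00, 06:30–08:00.
Only in the first: 00:30–01:00, 05:00–06:30.
Only in the second: 01:30–01:45, 02:15–03:15, 06:45–08:00.
Together these are the periods covered by exactly one.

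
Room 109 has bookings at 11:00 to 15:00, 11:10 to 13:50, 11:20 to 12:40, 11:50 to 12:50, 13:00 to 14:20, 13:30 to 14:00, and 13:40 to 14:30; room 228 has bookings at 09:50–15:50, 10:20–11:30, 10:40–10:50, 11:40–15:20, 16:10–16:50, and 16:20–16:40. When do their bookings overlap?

Merge the first list: 11:00-15:00.
Merge the second list: 09:50-15:50, 16:10-16:50.
11:00-15:00 overlaps B on 11:00-15:00.

11:00-15:00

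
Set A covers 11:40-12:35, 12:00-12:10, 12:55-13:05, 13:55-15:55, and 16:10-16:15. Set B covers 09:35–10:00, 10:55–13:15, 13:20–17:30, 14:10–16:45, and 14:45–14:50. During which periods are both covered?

Merge the first list: 11:40-12:35, 12:55-13:05, 13:55-15:55, 16:10-16:15.
Merge the second list: 09:35-10:00, 10:55-13:15, 13:20-17:30.
11:40-12:35 overlaps B on 11:40-12:35.
12:55-13:05 overlaps B on 12:55-13:05.
13:55-15:55 overlaps B on 13:55-15:55.
16:10-16:15 overlaps B on 16:10-16:15.

11:40-12:35, 12:55-13:05, 13:55-15:55, 16:10-16:15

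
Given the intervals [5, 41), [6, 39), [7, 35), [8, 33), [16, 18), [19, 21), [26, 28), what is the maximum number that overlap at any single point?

5

At 16, 5 of the intervals are simultaneously active.
No point has more.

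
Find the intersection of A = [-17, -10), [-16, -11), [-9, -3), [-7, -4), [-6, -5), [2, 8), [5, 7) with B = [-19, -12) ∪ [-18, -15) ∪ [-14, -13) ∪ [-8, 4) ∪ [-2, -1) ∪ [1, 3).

[-17, -12) ∪ [-8, -3) ∪ [2, 4)

Merge the first list: [-17, -10), [-9, -3), [2, 8).
Merge the second list: [-19, -12), [-8, 4).
[-17, -10) meets the second set on [-17, -12).
[-9, -3) meets the second set on [-8, -3).
[2, 8) meets the second set on [2, 4).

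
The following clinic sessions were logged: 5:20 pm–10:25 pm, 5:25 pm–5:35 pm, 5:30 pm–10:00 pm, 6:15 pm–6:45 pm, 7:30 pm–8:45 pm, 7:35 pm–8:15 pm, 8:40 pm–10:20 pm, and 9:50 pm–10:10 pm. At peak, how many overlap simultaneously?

4

At 7:35 pm, 4 of the intervals are simultaneously active.
No point has more.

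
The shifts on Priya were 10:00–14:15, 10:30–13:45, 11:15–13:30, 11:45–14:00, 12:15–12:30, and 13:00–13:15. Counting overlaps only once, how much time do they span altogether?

4 h 15 min

Merged: 10:00-14:15.
Length: 4 h 15 min.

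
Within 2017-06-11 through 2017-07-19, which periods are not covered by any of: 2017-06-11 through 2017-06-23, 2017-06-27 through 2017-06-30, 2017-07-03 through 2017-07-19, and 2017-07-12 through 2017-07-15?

The merged coverage is 2017-06-11 through 2017-06-23, 2017-06-27 through 2017-06-30, 2017-07-03 through 2017-07-19.
Uncovered inside 2017-06-11 through 2017-07-19: 2017-06-24 through 2017-06-26, 2017-07-01 through 2017-07-02.

2017-06-24 through 2017-06-26, 2017-07-01 through 2017-07-02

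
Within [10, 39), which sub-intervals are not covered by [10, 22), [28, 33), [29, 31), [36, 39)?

The merged coverage is [10, 22), [28, 33), [36, 39).
Uncovered inside [10, 39): [22, 28), [33, 36).

[22, 28) ∪ [33, 36)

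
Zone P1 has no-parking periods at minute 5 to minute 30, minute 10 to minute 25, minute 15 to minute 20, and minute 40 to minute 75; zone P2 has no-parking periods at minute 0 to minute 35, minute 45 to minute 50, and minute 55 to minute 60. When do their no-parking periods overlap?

minute 5 to minute 30, minute 45 to minute 50, minute 55 to minute 60

A, merged: minute 5 to minute 30, minute 40 to minute 75.
minute 5 to minute 30 meets the second set on minute 5 to minute 30.
minute 40 to minute 75 meets the second set on minute 45 to minute 50, minute 55 to minute 60.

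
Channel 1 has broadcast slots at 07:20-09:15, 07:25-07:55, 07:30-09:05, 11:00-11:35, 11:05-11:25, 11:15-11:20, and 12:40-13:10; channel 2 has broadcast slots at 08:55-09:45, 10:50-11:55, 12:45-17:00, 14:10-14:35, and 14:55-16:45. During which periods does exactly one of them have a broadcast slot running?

Merge the first list: 07:20–09:15, 11:00–11:35, 12:40–13:10.
Merge the second list: 08:55–09:45, 10:50–11:55, 12:45–17:00.
A but not B: 07:20–08:55, 12:40–12:45.
B but not A: 09:15–09:45, 10:50–11:00, 11:35–11:55, 13:10–17:00.
Combining gives A △ B.

07:20–08:55, 09:15–09:45, 10:50–11:00, 11:35–11:55, 12:40–12:45, 13:10–17:00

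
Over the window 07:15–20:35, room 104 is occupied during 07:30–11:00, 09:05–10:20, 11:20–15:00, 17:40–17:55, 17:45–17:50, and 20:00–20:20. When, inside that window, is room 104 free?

07:15–07:30, 11:00–11:20, 15:00–17:40, 17:55–20:00, 20:20–20:35

Covered (merged): 07:30–11:00, 11:20–15:00, 17:40–17:55, 20:00–20:20.
Complement within 07:15–20:35: 07:15–07:30, 11:00–11:20, 15:00–17:40, 17:55–20:00, 20:20–20:35.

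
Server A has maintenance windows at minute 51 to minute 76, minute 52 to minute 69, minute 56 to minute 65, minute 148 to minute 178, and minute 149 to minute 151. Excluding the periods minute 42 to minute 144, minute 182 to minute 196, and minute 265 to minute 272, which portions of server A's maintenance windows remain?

First set merges to minute 51 to minute 76, minute 148 to minute 178.
minute 51 to minute 76: entirely removed.
minute 148 to minute 178: nothing removed.

minute 148 to minute 178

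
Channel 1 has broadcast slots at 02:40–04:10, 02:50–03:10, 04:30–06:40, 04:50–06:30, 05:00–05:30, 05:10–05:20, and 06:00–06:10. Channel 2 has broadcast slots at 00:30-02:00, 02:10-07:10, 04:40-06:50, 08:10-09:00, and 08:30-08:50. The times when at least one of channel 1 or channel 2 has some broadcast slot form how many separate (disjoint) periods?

3

First set merges to 02:40-04:10, 04:30-06:40.
Second set merges to 00:30-02:00, 02:10-07:10, 08:10-09:00.
A ∪ B = 00:30-02:00, 02:10-07:10, 08:10-09:00.
That is 3 disjoint pieces.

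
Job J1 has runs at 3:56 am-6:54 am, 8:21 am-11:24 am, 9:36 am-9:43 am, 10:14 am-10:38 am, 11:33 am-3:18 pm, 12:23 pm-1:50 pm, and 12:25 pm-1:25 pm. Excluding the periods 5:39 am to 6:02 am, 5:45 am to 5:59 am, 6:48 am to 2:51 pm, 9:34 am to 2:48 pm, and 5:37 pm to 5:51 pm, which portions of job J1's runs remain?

A, merged: 3:56 am-6:54 am, 8:21 am-11:24 am, 11:33 am-3:18 pm.
B, merged: 5:39 am-6:02 am, 6:48 am-2:51 pm, 5:37 pm-5:51 pm.
3:56 am-6:54 am \ B = 3:56 am-5:39 am, 6:02 am-6:48 am.
8:21 am-11:24 am: entirely removed.
11:33 am-3:18 pm \ B = 2:51 pm-3:18 pm.

3:56 am-5:39 am, 6:02 am-6:48 am, 2:51 pm-3:18 pm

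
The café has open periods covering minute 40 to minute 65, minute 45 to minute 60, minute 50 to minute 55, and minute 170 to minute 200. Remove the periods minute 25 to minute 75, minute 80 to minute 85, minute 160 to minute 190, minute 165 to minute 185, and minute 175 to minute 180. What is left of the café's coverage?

minute 190 to minute 200

A, merged: minute 40 to minute 65, minute 170 to minute 200.
B, merged: minute 25 to minute 75, minute 80 to minute 85, minute 160 to minute 190.
minute 40 to minute 65 lies entirely inside B → drops out.
minute 170 to minute 200 with B removed leaves minute 190 to minute 200.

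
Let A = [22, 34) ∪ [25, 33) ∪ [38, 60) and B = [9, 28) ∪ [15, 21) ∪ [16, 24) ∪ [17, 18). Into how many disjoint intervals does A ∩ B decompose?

1

First set merges to [22, 34), [38, 60).
Second set merges to [9, 28).
A ∩ B = [22, 28).
That is 1 disjoint piece.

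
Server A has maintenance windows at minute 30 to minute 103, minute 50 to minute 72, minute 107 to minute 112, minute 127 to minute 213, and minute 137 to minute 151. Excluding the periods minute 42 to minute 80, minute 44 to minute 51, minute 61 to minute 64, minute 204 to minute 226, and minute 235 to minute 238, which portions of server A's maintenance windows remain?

Merge the first list: minute 30 to minute 103, minute 107 to minute 112, minute 127 to minute 213.
Merge the second list: minute 42 to minute 80, minute 204 to minute 226, minute 235 to minute 238.
minute 30 to minute 103 with B removed leaves minute 30 to minute 42, minute 80 to minute 103.
minute 107 to minute 112 is untouched.
minute 127 to minute 213 with B removed leaves minute 127 to minute 204.

minute 30 to minute 42, minute 80 to minute 103, minute 107 to minute 112, minute 127 to minute 204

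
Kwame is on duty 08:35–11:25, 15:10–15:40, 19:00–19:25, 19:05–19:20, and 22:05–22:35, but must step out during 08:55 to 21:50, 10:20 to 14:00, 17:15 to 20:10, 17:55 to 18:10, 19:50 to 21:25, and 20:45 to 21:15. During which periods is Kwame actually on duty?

Merge the first list: 08:35–11:25, 15:10–15:40, 19:00–19:25, 22:05–22:35.
Merge the second list: 08:55–21:50.
08:35–11:25 \ B = 08:35–08:55.
15:10–15:40: entirely removed.
19:00–19:25: entirely removed.
22:05–22:35: nothing removed.

08:35–08:55, 22:05–22:35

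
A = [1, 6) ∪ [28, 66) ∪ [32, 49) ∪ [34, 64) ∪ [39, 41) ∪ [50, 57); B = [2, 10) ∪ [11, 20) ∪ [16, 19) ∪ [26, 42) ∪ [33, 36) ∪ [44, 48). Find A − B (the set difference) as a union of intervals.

First set merges to [1, 6), [28, 66).
Second set merges to [2, 10), [11, 20), [26, 42), [44, 48).
[1, 6) with B removed leaves [1, 2).
[28, 66) with B removed leaves [42, 44), [48, 66).

[1, 2) ∪ [42, 44) ∪ [48, 66)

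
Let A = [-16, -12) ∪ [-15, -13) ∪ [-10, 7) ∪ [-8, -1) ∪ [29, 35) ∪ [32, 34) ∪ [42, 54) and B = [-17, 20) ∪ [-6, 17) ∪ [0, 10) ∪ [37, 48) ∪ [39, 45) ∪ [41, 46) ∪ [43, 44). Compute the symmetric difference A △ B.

First set merges to [-16, -12), [-10, 7), [29, 35), [42, 54).
Second set merges to [-17, 20), [37, 48).
A \ B = [29, 35), [48, 54).
B \ A = [-17, -16), [-12, -10), [7, 20), [37, 42).
Union of the two gives the symmetric difference.

[-17, -16) ∪ [-12, -10) ∪ [7, 20) ∪ [29, 35) ∪ [37, 42) ∪ [48, 54)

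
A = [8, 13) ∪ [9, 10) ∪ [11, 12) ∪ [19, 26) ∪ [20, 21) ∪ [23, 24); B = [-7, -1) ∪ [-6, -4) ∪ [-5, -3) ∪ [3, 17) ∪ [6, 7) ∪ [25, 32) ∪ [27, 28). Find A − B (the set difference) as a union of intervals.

[19, 25)

A, merged: [8, 13), [19, 26).
B, merged: [-7, -1), [3, 17), [25, 32).
[8, 13): entirely removed.
[19, 26) \ B = [19, 25).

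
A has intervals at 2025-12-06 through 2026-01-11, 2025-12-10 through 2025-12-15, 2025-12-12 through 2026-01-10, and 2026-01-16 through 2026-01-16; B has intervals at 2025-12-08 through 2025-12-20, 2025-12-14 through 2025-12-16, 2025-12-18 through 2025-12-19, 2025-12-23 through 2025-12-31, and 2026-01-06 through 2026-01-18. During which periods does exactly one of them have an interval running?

2025-12-06 through 2025-12-07, 2025-12-21 through 2025-12-22, 2026-01-01 through 2026-01-05, 2026-01-12 through 2026-01-15, 2026-01-17 through 2026-01-18

First set merges to 2025-12-06 through 2026-01-11, 2026-01-16 through 2026-01-16.
Second set merges to 2025-12-08 through 2025-12-20, 2025-12-23 through 2025-12-31, 2026-01-06 through 2026-01-18.
Only in the first: 2025-12-06 through 2025-12-07, 2025-12-21 through 2025-12-22, 2026-01-01 through 2026-01-05.
Only in the second: 2026-01-12 through 2026-01-15, 2026-01-17 through 2026-01-18.
Together these are the periods covered by exactly one.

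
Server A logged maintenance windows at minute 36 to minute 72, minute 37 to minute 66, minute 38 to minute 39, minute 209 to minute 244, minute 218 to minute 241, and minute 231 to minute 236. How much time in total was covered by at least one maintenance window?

Merged: minute 36 to minute 72, minute 209 to minute 244.
Lengths: 36 minutes + 35 minutes = 71 minutes.

71 minutes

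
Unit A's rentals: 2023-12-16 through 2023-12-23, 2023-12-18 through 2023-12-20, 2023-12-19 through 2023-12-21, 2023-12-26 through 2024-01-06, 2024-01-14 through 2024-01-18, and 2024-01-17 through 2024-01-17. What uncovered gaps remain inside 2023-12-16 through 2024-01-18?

2023-12-24 through 2023-12-25, 2024-01-07 through 2024-01-13

After merging, the occupied span is 2023-12-16 through 2023-12-23, 2023-12-26 through 2024-01-06, 2024-01-14 through 2024-01-18.
Complement within 2023-12-16 through 2024-01-18: 2023-12-24 through 2023-12-25, 2024-01-07 through 2024-01-13.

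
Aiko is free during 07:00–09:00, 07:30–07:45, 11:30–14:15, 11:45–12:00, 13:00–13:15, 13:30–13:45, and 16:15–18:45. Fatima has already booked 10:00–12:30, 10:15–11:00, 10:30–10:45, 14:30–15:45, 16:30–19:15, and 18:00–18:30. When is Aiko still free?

Merge the first list: 07:00-09:00, 11:30-14:15, 16:15-18:45.
Merge the second list: 10:00-12:30, 14:30-15:45, 16:30-19:15.
07:00-09:00 is untouched.
11:30-14:15 with B removed leaves 12:30-14:15.
16:15-18:45 with B removed leaves 16:15-16:30.

07:00-09:00, 12:30-14:15, 16:15-16:30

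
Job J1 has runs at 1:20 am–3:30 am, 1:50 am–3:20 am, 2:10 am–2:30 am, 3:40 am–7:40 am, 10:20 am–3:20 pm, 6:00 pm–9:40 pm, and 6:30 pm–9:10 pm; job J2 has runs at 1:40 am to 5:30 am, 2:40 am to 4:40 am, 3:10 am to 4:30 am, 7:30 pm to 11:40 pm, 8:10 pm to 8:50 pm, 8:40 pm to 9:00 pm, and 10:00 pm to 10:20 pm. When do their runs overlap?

First set merges to 1:20 am–3:30 am, 3:40 am–7:40 am, 10:20 am–3:20 pm, 6:00 pm–9:40 pm.
Second set merges to 1:40 am–5:30 am, 7:30 pm–11:40 pm.
1:20 am–3:30 am ∩ B → 1:40 am–3:30 am.
3:40 am–7:40 am ∩ B → 3:40 am–5:30 am.
10:20 am–3:20 pm meets no B interval.
6:00 pm–9:40 pm ∩ B → 7:30 pm–9:40 pm.

1:40 am–3:30 am, 3:40 am–5:30 am, 7:30 pm–9:40 pm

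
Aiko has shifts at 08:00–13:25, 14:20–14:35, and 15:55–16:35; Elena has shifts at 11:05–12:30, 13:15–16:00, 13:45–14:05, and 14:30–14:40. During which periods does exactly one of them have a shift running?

08:00-11:05, 12:30-13:15, 13:25-14:20, 14:35-15:55, 16:00-16:35

Merge the second list: 11:05-12:30, 13:15-16:00.
A \ B = 08:00-11:05, 12:30-13:15, 16:00-16:35.
B \ A = 13:25-14:20, 14:35-15:55.
Union of the two gives the symmetric difference.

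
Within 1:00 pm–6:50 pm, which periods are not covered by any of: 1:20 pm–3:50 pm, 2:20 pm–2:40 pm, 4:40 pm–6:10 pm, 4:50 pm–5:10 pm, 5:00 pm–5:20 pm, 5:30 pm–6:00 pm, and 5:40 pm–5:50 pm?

1:00 pm–1:20 pm, 3:50 pm–4:40 pm, 6:10 pm–6:50 pm

After merging, the occupied span is 1:20 pm–3:50 pm, 4:40 pm–6:10 pm.
Gaps within 1:00 pm–6:50 pm: 1:00 pm–1:20 pm, 3:50 pm–4:40 pm, 6:10 pm–6:50 pm.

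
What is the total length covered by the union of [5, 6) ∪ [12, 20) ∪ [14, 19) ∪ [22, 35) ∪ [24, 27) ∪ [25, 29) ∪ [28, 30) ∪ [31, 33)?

22

Merged: [5, 6), [12, 20), [22, 35).
Lengths: 1 + 8 + 13 = 22.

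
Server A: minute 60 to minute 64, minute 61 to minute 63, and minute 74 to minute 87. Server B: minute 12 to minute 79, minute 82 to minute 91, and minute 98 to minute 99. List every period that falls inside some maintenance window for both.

A, merged: minute 60 to minute 64, minute 74 to minute 87.
minute 60 to minute 64 overlaps B on minute 60 to minute 64.
minute 74 to minute 87 overlaps B on minute 74 to minute 79, minute 82 to minute 87.

minute 60 to minute 64, minute 74 to minute 79, minute 82 to minute 87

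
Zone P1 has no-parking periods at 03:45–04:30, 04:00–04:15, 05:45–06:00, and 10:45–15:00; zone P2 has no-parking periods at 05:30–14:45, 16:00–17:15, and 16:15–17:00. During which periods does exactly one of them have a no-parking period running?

Merge the first list: 03:45–04:30, 05:45–06:00, 10:45–15:00.
Merge the second list: 05:30–14:45, 16:00–17:15.
A \ B = 03:45–04:30, 14:45–15:00.
B \ A = 05:30–05:45, 06:00–10:45, 16:00–17:15.
Union of the two gives the symmetric difference.

03:45–04:30, 05:30–05:45, 06:00–10:45, 14:45–15:00, 16:00–17:15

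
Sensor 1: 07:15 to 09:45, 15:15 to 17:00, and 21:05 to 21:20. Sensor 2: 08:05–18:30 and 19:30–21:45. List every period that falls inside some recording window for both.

07:15-09:45 meets the second set on 08:05-09:45.
15:15-17:00 meets the second set on 15:15-17:00.
21:05-21:20 meets the second set on 21:05-21:20.

08:05-09:45, 15:15-17:00, 21:05-21:20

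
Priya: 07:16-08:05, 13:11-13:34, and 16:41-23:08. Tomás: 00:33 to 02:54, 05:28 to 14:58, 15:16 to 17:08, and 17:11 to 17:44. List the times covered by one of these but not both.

00:33–02:54, 05:28–07:16, 08:05–13:11, 13:34–14:58, 15:16–16:41, 17:08–17:11, 17:44–23:08

A \ B = 17:08–17:11, 17:44–23:08.
B \ A = 00:33–02:54, 05:28–07:16, 08:05–13:11, 13:34–14:58, 15:16–16:41.
Union of the two gives the symmetric difference.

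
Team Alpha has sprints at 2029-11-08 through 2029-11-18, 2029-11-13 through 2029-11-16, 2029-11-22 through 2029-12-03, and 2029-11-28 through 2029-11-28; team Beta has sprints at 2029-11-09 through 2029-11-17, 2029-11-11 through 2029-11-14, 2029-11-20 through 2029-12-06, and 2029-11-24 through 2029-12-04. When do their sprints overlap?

A, merged: 2029-11-08 through 2029-11-18, 2029-11-22 through 2029-12-03.
B, merged: 2029-11-09 through 2029-11-17, 2029-11-20 through 2029-12-06.
2029-11-08 through 2029-11-18 overlaps B on 2029-11-09 through 2029-11-17.
2029-11-22 through 2029-12-03 overlaps B on 2029-11-22 through 2029-12-03.

2029-11-09 through 2029-11-17, 2029-11-22 through 2029-12-03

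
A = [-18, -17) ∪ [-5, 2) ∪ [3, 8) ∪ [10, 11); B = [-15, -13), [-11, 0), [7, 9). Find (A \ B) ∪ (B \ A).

A \ B = [-18, -17), [0, 2), [3, 7), [10, 11).
B \ A = [-15, -13), [-11, -5), [8, 9).
Union of the two gives the symmetric difference.

[-18, -17) ∪ [-15, -13) ∪ [-11, -5) ∪ [0, 2) ∪ [3, 7) ∪ [8, 9) ∪ [10, 11)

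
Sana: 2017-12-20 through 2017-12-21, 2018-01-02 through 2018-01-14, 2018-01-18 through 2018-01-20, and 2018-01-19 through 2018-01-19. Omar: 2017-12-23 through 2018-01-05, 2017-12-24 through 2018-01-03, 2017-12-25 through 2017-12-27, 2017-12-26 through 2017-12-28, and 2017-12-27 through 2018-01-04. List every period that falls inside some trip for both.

Merge the first list: 2017-12-20 through 2017-12-21, 2018-01-02 through 2018-01-14, 2018-01-18 through 2018-01-20.
Merge the second list: 2017-12-23 through 2018-01-05.
2017-12-20 through 2017-12-21 falls entirely outside B.
2018-01-02 through 2018-01-14 overlaps B on 2018-01-02 through 2018-01-05.
2018-01-18 through 2018-01-20 falls entirely outside B.

2018-01-02 through 2018-01-05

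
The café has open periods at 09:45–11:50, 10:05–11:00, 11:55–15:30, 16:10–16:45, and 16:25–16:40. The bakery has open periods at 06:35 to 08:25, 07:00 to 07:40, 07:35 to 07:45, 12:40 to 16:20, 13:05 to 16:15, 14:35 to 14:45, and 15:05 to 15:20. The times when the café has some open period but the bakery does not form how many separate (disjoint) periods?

3

Merge the first list: 09:45–11:50, 11:55–15:30, 16:10–16:45.
Merge the second list: 06:35–08:25, 12:40–16:20.
A \ B = 09:45–11:50, 11:55–12:40, 16:20–16:45.
That is 3 disjoint pieces.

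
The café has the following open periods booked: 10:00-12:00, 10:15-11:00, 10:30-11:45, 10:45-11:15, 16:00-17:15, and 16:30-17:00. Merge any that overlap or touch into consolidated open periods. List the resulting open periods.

10:15–11:00 overlaps/touches 10:00–12:00 → extend to 10:00–12:00.
10:30–11:45 overlaps/touches 10:00–12:00 → extend to 10:00–12:00.
10:45–11:15 overlaps/touches 10:00–12:00 → extend to 10:00–12:00.
16:00–17:15 is disjoint → start new block.
16:30–17:00 overlaps/touches 16:00–17:15 → extend to 16:00–17:15.

10:00–12:00, 16:00–17:15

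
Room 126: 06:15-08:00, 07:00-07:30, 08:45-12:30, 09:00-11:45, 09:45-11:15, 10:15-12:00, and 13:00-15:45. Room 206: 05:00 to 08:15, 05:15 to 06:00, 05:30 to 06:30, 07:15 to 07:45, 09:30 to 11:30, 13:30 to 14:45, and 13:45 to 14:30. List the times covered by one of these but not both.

05:00–06:15, 08:00–08:15, 08:45–09:30, 11:30–12:30, 13:00–13:30, 14:45–15:45

First set merges to 06:15–08:00, 08:45–12:30, 13:00–15:45.
Second set merges to 05:00–08:15, 09:30–11:30, 13:30–14:45.
A but not B: 08:45–09:30, 11:30–12:30, 13:00–13:30, 14:45–15:45.
B but not A: 05:00–06:15, 08:00–08:15.
Combining gives A △ B.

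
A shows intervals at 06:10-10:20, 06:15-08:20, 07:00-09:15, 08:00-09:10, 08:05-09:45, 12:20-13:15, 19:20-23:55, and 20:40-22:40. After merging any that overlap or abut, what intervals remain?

06:15-08:20 overlaps/touches 06:10-10:20 → extend to 06:10-10:20.
07:00-09:15 overlaps/touches 06:10-10:20 → extend to 06:10-10:20.
08:00-09:10 overlaps/touches 06:10-10:20 → extend to 06:10-10:20.
08:05-09:45 overlaps/touches 06:10-10:20 → extend to 06:10-10:20.
12:20-13:15 is disjoint → start new block.
19:20-23:55 is disjoint → start new block.
20:40-22:40 overlaps/touches 19:20-23:55 → extend to 19:20-23:55.

06:10-10:20, 12:20-13:15, 19:20-23:55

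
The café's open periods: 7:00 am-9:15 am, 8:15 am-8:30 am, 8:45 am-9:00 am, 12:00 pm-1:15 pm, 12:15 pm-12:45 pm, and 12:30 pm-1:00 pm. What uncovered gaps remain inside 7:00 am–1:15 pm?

The merged coverage is 7:00 am-9:15 am, 12:00 pm-1:15 pm.
Gaps within 7:00 am-1:15 pm: 9:15 am-12:00 pm.

9:15 am-12:00 pm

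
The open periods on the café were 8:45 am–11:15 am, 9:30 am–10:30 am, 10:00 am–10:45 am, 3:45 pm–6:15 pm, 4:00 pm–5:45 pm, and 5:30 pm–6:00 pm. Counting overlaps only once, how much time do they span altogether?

5 h

Merged: 8:45 am–11:15 am, 3:45 pm–6:15 pm.
Lengths: 2 h 30 min + 2 h 30 min = 5 h.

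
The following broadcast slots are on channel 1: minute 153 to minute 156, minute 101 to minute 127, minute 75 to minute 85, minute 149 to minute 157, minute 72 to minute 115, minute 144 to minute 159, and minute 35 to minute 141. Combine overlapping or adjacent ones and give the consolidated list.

minute 35 to minute 141, minute 144 to minute 159

Sort by start: minute 35 to minute 141, minute 72 to minute 115, minute 75 to minute 85, minute 101 to minute 127, minute 144 to minute 159, minute 149 to minute 157, minute 153 to minute 156.
minute 72 to minute 115 overlaps/touches minute 35 to minute 141 → extend to minute 35 to minute 141.
minute 75 to minute 85 overlaps/touches minute 35 to minute 141 → extend to minute 35 to minute 141.
minute 101 to minute 127 overlaps/touches minute 35 to minute 141 → extend to minute 35 to minute 141.
minute 144 to minute 159 is disjoint → start new block.
minute 149 to minute 157 overlaps/touches minute 144 to minute 159 → extend to minute 144 to minute 159.
minute 153 to minute 156 overlaps/touches minute 144 to minute 159 → extend to minute 144 to minute 159.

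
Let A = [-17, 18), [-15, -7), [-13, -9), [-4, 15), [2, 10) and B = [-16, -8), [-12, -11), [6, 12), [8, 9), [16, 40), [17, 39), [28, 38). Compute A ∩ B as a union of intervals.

Merge the first list: [-17, 18).
Merge the second list: [-16, -8), [6, 12), [16, 40).
[-17, 18) ∩ B → [-16, -8), [6, 12), [16, 18).

[-16, -8) ∪ [6, 12) ∪ [16, 18)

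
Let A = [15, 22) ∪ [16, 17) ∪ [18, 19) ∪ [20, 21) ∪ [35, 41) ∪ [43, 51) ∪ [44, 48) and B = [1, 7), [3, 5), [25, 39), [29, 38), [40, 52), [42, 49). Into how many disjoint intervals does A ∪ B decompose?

3

Merge the first list: [15, 22), [35, 41), [43, 51).
Merge the second list: [1, 7), [25, 39), [40, 52).
A ∪ B = [1, 7), [15, 22), [25, 52).
That is 3 disjoint pieces.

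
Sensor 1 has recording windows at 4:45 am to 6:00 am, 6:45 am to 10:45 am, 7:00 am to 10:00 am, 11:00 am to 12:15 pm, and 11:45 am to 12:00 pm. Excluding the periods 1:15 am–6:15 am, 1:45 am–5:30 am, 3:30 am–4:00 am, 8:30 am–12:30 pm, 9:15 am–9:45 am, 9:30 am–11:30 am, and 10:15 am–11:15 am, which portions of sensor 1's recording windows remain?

Merge the first list: 4:45 am–6:00 am, 6:45 am–10:45 am, 11:00 am–12:15 pm.
Merge the second list: 1:15 am–6:15 am, 8:30 am–12:30 pm.
4:45 am–6:00 am: fully covered by B → removed.
6:45 am–10:45 am minus B → 6:45 am–8:30 am.
11:00 am–12:15 pm: fully covered by B → removed.

6:45 am–8:30 am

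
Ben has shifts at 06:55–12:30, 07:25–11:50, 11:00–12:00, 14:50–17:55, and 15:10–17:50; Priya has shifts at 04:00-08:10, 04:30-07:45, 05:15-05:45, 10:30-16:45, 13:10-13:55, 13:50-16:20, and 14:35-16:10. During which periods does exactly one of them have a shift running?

First set merges to 06:55–12:30, 14:50–17:55.
Second set merges to 04:00–08:10, 10:30–16:45.
A \ B = 08:10–10:30, 16:45–17:55.
B \ A = 04:00–06:55, 12:30–14:50.
Union of the two gives the symmetric difference.

04:00–06:55, 08:10–10:30, 12:30–14:50, 16:45–17:55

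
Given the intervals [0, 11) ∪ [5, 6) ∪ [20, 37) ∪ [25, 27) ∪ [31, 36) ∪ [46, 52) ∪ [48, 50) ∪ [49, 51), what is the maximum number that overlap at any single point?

3

Walk the sorted start/end points keeping a running depth.
The depth first hits 3 at 49.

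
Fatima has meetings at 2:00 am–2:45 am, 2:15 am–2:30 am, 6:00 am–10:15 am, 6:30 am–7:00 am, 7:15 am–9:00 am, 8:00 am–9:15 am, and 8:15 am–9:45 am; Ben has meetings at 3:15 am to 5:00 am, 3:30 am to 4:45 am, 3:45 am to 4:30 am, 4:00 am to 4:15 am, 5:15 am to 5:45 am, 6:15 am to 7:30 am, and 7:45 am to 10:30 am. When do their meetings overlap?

6:15 am-7:30 am, 7:45 am-10:15 am

A, merged: 2:00 am-2:45 am, 6:00 am-10:15 am.
B, merged: 3:15 am-5:00 am, 5:15 am-5:45 am, 6:15 am-7:30 am, 7:45 am-10:30 am.
2:00 am-2:45 am: no overlap with the second set.
6:00 am-10:15 am meets the second set on 6:15 am-7:30 am, 7:45 am-10:15 am.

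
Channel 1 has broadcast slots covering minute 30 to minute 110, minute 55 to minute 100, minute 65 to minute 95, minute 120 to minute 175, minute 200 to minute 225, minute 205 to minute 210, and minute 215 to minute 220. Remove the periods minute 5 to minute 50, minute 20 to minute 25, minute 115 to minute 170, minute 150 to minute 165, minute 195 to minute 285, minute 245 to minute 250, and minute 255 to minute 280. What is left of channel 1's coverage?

minute 50 to minute 110, minute 170 to minute 175

A, merged: minute 30 to minute 110, minute 120 to minute 175, minute 200 to minute 225.
B, merged: minute 5 to minute 50, minute 115 to minute 170, minute 195 to minute 285.
minute 30 to minute 110 \ B = minute 50 to minute 110.
minute 120 to minute 175 \ B = minute 170 to minute 175.
minute 200 to minute 225: entirely removed.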